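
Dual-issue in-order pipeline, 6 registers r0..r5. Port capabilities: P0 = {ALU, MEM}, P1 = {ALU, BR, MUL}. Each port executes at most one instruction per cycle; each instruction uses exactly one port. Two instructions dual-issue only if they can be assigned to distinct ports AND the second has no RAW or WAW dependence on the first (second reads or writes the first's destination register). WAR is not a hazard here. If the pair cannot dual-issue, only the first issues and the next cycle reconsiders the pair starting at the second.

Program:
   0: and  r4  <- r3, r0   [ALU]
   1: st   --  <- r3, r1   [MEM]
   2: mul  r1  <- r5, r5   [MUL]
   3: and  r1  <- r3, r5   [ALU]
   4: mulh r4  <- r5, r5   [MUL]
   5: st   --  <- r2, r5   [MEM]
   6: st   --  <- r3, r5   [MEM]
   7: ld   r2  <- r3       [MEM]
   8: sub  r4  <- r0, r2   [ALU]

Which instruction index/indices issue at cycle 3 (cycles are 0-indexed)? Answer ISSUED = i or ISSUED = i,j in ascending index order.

ISSUED = 5

[0] i0/i1  and;st  -- pair
[1] i2  mul  -- WAW r1
[2] i3/i4  and;mulh  -- pair
[3] i5  st  -- no-port MEM/MEM
[4] i6  st  -- no-port MEM/MEM
[5] i7  ld  -- RAW r2
[6] i8  sub  -- tail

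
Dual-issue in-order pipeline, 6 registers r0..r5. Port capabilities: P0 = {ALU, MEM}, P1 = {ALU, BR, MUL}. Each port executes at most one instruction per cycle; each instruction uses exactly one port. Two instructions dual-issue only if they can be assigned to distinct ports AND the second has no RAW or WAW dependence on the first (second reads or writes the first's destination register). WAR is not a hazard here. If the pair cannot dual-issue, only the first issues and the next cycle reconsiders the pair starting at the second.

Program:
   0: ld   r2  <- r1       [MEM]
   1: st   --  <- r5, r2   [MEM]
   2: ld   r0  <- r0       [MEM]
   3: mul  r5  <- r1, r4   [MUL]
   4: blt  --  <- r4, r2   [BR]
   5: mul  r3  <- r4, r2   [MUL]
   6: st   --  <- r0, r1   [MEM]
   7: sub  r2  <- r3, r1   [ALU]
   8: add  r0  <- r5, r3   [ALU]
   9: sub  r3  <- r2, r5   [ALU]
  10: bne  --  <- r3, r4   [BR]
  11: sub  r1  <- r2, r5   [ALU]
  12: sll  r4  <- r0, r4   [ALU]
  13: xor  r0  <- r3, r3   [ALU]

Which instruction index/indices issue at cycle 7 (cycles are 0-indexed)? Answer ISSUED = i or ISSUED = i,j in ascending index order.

ISSUED = 10,11

[0] i0  ld.MEM  -- no-port MEM/MEM
[1] i1  st.MEM  -- no-port MEM/MEM
[2] i2+i3  ld.MEM;mul.MUL  -- dual
[3] i4  blt.BR  -- no-port BR/MUL
[4] i5+i6  mul.MUL;st.MEM  -- dual
[5] i7+i8  sub.ALU;add.ALU  -- dual
[6] i9  sub.ALU  -- RAW r3
[7] i10+i11  bne.BR;sub.ALU  -- dual
[8] i12+i13  sll.ALU;xor.ALU  -- dual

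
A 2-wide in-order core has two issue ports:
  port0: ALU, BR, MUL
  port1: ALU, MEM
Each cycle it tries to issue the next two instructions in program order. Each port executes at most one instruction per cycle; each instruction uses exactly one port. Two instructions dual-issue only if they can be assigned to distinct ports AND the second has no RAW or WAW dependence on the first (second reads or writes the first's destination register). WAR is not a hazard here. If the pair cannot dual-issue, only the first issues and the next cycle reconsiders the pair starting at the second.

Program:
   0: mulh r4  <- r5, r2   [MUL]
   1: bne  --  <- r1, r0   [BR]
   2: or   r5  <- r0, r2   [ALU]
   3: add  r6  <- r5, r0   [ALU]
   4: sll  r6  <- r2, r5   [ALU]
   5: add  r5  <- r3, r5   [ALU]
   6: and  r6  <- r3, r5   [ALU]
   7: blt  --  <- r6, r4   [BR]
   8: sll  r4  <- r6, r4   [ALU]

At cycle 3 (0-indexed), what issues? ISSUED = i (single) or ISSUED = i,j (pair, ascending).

t=0 i0:mulh ; no-port MUL/BR
t=1 i1,i2:bne;or ; pair
t=2 i3:add ; WAW r6
t=3 i4,i5:sll;add ; pair
t=4 i6:and ; RAW r6
t=5 i7,i8:blt;sll ; pair

ISSUED = 4,5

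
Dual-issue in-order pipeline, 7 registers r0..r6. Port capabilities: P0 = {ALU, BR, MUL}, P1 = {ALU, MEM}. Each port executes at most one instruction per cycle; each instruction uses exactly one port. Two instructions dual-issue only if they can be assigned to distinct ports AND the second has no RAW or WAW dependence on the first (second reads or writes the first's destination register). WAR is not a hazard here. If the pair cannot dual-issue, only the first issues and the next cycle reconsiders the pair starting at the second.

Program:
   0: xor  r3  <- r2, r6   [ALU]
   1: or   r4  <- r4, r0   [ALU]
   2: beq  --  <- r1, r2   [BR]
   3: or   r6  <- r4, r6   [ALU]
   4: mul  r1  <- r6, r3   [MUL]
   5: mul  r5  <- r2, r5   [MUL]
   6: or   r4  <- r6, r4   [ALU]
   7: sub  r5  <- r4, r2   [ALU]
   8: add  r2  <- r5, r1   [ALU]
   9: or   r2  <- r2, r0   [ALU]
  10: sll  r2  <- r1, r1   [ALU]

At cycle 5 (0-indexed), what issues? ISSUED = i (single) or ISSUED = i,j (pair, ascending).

ISSUED = 8

[0] i0&i1  xor;or  -- 2-wide
[1] i2&i3  beq;or  -- 2-wide
[2] i4  mul  -- no-port MUL/MUL
[3] i5&i6  mul;or  -- 2-wide
[4] i7  sub  -- RAW r5
[5] i8  add  -- RAW+WAW r2
[6] i9  or  -- WAW r2
[7] i10  sll  -- tail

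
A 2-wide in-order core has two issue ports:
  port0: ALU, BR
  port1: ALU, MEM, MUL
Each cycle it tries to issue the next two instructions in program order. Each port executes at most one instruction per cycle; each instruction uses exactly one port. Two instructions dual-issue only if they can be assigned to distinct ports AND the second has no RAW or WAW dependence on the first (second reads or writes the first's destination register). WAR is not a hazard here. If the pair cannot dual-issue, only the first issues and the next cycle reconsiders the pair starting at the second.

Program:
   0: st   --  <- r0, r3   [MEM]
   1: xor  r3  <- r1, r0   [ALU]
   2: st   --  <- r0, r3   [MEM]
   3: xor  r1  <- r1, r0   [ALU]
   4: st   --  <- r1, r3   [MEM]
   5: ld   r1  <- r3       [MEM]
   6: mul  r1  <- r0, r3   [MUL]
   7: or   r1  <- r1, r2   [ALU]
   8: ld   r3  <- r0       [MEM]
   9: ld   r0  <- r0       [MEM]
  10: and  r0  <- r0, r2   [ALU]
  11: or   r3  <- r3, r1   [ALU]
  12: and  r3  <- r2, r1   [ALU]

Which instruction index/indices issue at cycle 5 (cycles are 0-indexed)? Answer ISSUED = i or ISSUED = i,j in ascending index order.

t=0 i0+i1:st.MEM xor.ALU ; pair
t=1 i2+i3:st.MEM xor.ALU ; pair
t=2 i4:st.MEM ; no-port MEM/MEM
t=3 i5:ld.MEM ; no-port MEM/MUL
t=4 i6:mul.MUL ; RAW+WAW r1
t=5 i7+i8:or.ALU ld.MEM ; pair
t=6 i9:ld.MEM ; RAW+WAW r0
t=7 i10+i11:and.ALU or.ALU ; pair
t=8 i12:and.ALU ; tail

ISSUED = 7,8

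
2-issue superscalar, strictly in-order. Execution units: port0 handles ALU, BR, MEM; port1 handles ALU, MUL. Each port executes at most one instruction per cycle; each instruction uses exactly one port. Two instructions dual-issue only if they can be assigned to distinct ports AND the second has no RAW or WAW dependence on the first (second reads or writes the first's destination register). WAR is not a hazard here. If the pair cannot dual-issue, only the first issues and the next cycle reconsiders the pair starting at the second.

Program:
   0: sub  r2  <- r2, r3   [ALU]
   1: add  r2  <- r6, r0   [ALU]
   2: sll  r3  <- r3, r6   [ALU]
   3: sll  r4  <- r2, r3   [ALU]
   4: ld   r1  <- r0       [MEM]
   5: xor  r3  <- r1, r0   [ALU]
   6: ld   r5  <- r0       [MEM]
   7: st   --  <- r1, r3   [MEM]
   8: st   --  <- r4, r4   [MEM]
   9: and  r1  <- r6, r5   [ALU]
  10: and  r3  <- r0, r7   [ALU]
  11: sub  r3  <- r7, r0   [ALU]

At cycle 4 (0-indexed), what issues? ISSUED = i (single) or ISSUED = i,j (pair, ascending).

0. sub @i0  | WAW r2
1. add sll @i1+i2  | dual
2. sll ld @i3+i4  | dual
3. xor ld @i5+i6  | dual
4. st @i7  | no-port MEM/MEM
5. st and @i8+i9  | dual
6. and @i10  | WAW r3
7. sub @i11  | tail

ISSUED = 7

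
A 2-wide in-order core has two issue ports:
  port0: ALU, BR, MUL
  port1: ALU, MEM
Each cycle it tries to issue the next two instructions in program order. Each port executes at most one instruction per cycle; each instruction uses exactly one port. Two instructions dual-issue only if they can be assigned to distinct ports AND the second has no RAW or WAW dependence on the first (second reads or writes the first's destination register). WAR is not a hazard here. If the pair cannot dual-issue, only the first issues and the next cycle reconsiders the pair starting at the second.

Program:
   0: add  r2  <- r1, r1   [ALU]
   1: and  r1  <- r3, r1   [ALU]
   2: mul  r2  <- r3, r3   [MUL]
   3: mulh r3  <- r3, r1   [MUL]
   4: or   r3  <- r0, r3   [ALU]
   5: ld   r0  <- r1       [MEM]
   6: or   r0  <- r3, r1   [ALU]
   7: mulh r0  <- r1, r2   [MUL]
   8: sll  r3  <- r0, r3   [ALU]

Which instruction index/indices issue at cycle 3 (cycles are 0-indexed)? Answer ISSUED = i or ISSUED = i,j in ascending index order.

ISSUED = 4,5

[0] i0&i1  add.ALU/and.ALU  -- 2-wide
[1] i2  mul.MUL  -- no-port MUL/MUL
[2] i3  mulh.MUL  -- RAW+WAW r3
[3] i4&i5  or.ALU/ld.MEM  -- 2-wide
[4] i6  or.ALU  -- WAW r0
[5] i7  mulh.MUL  -- RAW r0
[6] i8  sll.ALU  -- tail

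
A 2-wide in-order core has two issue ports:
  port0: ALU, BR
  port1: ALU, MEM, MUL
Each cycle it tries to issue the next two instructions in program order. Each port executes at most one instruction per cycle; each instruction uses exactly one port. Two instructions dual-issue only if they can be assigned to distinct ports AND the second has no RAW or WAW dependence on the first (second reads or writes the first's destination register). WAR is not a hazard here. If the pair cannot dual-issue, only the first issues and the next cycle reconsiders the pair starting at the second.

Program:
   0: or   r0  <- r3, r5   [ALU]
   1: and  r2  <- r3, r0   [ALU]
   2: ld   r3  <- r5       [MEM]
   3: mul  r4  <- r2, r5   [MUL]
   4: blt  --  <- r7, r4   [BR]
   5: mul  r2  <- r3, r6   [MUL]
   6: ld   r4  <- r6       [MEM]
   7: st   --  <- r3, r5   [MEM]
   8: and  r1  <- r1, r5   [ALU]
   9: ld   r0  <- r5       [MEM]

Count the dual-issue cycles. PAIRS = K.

[0] i0  or  -- RAW r0
[1] i1+i2  and/ld  -- pair
[2] i3  mul  -- RAW r4
[3] i4+i5  blt/mul  -- pair
[4] i6  ld  -- no-port MEM/MEM
[5] i7+i8  st/and  -- pair
[6] i9  ld  -- tail

PAIRS = 3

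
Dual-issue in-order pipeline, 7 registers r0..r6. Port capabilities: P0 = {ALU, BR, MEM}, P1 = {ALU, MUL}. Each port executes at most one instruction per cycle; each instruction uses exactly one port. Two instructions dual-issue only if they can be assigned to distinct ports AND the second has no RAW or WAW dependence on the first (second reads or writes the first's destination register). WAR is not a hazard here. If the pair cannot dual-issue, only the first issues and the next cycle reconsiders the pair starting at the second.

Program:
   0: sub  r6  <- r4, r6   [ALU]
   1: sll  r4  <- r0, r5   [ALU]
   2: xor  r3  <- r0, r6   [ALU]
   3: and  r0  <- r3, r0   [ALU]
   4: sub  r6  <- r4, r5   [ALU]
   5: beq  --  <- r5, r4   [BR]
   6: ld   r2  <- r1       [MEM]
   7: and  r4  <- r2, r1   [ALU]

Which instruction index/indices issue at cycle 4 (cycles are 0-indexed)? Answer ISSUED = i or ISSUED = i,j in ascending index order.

[0] i0,i1  sub.ALU/sll.ALU  -- 2-wide
[1] i2  xor.ALU  -- RAW r3
[2] i3,i4  and.ALU/sub.ALU  -- 2-wide
[3] i5  beq.BR  -- no-port BR/MEM
[4] i6  ld.MEM  -- RAW r2
[5] i7  and.ALU  -- tail

ISSUED = 6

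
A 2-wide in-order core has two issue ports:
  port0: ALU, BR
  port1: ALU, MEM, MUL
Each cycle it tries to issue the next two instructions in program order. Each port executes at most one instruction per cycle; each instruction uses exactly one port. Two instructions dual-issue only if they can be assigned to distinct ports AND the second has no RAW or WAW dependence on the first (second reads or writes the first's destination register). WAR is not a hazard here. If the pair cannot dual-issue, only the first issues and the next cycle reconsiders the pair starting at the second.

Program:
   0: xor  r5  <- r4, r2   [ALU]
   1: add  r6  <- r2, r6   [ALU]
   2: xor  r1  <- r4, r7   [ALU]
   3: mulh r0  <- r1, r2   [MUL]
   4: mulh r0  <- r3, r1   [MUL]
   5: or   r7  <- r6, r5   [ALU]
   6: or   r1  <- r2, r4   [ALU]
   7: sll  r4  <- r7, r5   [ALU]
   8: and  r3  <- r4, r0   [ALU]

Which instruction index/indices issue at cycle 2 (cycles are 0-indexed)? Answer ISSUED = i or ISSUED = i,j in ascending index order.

ISSUED = 3

[0] i0+i1  xor/add  -- 2-wide
[1] i2  xor  -- RAW r1
[2] i3  mulh  -- no-port MUL/MUL
[3] i4+i5  mulh/or  -- 2-wide
[4] i6+i7  or/sll  -- 2-wide
[5] i8  and  -- tail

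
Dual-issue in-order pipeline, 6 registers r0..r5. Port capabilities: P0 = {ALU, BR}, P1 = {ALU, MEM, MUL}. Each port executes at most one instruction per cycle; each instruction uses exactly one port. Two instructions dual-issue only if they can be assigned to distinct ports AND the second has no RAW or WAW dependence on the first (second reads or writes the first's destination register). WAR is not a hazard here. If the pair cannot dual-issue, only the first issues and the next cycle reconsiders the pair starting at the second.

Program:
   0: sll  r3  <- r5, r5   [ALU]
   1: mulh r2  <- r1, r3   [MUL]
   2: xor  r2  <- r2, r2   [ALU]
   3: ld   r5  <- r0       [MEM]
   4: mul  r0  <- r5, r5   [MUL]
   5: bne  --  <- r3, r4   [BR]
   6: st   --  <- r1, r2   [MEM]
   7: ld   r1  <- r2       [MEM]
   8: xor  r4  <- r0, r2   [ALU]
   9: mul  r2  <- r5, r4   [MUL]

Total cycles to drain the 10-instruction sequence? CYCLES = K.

c0: i0 sll  RAW r3
c1: i1 mulh  RAW+WAW r2
c2: i2&i3 xor+ld  2-wide
c3: i4&i5 mul+bne  2-wide
c4: i6 st  no-port MEM/MEM
c5: i7&i8 ld+xor  2-wide
c6: i9 mul  tail

CYCLES = 7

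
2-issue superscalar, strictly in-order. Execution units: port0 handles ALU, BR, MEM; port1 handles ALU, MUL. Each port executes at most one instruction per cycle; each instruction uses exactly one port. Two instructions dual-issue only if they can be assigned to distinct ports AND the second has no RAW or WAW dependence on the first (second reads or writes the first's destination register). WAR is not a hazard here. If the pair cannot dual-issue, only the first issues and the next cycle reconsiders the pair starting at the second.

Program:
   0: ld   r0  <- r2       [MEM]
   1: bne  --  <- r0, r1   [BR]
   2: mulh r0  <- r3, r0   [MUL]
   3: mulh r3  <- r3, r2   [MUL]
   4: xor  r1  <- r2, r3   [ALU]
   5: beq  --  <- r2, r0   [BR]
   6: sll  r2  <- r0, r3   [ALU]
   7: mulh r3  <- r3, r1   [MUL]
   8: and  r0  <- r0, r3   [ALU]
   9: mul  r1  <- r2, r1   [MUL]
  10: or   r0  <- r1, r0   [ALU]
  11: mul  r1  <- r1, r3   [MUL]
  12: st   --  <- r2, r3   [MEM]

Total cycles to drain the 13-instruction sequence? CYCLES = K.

CYCLES = 8

0. ld @i0  | no-port MEM/BR
1. bne/mulh @i1,i2  | 2-wide
2. mulh @i3  | RAW r3
3. xor/beq @i4,i5  | 2-wide
4. sll/mulh @i6,i7  | 2-wide
5. and/mul @i8,i9  | 2-wide
6. or/mul @i10,i11  | 2-wide
7. st @i12  | tail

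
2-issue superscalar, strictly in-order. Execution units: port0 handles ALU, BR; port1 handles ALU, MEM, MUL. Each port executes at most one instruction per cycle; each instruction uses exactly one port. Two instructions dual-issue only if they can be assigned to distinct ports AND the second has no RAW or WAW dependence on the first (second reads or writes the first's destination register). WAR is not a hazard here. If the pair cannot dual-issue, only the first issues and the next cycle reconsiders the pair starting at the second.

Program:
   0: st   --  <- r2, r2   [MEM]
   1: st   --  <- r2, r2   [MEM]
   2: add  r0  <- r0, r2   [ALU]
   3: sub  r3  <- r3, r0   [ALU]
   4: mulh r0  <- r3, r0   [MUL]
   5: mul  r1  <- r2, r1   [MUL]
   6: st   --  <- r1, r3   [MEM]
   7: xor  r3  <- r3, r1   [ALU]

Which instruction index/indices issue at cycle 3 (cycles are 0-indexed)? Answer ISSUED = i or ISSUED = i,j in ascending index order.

ISSUED = 4

0. st @i0  | no-port MEM/MEM
1. st add @i1&i2  | dual
2. sub @i3  | RAW r3
3. mulh @i4  | no-port MUL/MUL
4. mul @i5  | no-port MUL/MEM
5. st xor @i6&i7  | dual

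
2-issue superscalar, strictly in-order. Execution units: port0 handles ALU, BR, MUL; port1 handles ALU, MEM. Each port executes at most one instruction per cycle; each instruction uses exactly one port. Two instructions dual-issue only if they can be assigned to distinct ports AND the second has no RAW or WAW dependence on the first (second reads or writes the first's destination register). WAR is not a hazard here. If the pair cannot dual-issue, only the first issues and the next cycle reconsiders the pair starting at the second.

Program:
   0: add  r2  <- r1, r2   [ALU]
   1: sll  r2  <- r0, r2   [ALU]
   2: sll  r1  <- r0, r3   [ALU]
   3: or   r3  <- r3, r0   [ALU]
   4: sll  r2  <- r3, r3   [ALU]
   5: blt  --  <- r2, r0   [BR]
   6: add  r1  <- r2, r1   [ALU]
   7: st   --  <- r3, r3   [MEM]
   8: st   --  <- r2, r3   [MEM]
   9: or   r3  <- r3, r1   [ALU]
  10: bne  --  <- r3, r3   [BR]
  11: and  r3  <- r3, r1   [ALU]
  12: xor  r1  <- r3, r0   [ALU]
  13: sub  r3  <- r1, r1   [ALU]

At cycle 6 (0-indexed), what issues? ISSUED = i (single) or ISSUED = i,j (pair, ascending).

ISSUED = 8,9

t=0 i0:add ; RAW+WAW r2
t=1 i1,i2:sll;sll ; pair
t=2 i3:or ; RAW r3
t=3 i4:sll ; RAW r2
t=4 i5,i6:blt;add ; pair
t=5 i7:st ; no-port MEM/MEM
t=6 i8,i9:st;or ; pair
t=7 i10,i11:bne;and ; pair
t=8 i12:xor ; RAW r1
t=9 i13:sub ; tail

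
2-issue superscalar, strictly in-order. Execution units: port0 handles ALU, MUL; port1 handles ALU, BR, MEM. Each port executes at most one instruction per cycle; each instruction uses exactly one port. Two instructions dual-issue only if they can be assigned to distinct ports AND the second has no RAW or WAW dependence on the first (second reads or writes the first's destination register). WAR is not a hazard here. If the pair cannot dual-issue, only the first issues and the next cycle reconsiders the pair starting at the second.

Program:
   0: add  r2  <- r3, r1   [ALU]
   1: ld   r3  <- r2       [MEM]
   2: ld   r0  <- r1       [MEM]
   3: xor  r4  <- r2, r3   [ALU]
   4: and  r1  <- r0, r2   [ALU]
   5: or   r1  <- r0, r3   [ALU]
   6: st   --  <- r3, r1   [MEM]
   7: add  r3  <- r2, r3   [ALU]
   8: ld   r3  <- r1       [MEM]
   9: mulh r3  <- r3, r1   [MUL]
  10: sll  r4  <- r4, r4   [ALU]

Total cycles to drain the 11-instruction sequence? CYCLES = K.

c0: i0 add  RAW r2
c1: i1 ld  no-port MEM/MEM
c2: i2&i3 ld xor  dual
c3: i4 and  WAW r1
c4: i5 or  RAW r1
c5: i6&i7 st add  dual
c6: i8 ld  RAW+WAW r3
c7: i9&i10 mulh sll  dual

CYCLES = 8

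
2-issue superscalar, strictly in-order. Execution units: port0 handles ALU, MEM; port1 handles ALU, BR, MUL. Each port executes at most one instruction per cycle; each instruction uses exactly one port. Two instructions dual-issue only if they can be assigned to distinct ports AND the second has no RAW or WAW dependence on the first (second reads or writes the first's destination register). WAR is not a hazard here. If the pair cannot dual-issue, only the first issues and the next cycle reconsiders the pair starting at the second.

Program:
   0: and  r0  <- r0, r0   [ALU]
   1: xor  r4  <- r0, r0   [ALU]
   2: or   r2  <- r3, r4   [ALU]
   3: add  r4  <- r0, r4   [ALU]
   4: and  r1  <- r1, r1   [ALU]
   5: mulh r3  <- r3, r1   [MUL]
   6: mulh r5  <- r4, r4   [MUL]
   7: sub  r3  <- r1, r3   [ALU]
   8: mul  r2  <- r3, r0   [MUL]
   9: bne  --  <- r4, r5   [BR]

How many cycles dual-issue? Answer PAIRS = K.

c0: i0 and.ALU  RAW r0
c1: i1 xor.ALU  RAW r4
c2: i2,i3 or.ALU+add.ALU  dual
c3: i4 and.ALU  RAW r1
c4: i5 mulh.MUL  no-port MUL/MUL
c5: i6,i7 mulh.MUL+sub.ALU  dual
c6: i8 mul.MUL  no-port MUL/BR
c7: i9 bne.BR  tail

PAIRS = 2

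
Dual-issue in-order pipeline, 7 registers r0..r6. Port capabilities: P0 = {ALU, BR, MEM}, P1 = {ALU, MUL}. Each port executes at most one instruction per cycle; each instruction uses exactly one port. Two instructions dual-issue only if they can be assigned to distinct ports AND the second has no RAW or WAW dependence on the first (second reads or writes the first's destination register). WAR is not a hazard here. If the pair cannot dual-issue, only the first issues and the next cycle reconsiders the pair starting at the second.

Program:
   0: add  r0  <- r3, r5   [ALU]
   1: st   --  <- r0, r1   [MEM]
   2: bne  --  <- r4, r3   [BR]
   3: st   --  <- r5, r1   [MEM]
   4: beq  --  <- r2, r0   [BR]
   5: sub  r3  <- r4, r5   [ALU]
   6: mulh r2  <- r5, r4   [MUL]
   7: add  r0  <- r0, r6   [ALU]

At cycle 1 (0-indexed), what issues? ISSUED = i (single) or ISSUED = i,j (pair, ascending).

[0] i0  add.ALU  -- RAW r0
[1] i1  st.MEM  -- no-port MEM/BR
[2] i2  bne.BR  -- no-port BR/MEM
[3] i3  st.MEM  -- no-port MEM/BR
[4] i4+i5  beq.BR sub.ALU  -- pair
[5] i6+i7  mulh.MUL add.ALU  -- pair

ISSUED = 1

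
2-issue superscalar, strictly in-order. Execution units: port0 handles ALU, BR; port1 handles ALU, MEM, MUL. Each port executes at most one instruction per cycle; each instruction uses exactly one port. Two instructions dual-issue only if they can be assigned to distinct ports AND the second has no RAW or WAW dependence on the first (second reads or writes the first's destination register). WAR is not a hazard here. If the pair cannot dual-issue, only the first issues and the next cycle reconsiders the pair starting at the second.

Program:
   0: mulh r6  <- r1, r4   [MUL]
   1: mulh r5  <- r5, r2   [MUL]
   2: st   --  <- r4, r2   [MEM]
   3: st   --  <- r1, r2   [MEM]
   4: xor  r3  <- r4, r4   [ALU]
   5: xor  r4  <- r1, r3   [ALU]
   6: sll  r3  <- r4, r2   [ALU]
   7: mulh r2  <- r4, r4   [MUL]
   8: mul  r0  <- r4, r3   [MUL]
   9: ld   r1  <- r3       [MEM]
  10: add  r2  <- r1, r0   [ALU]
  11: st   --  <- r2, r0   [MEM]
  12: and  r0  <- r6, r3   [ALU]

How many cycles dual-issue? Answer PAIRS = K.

#0 head=0: mulh i0 no-port MUL/MUL
#1 head=1: mulh i1 no-port MUL/MEM
#2 head=2: st i2 no-port MEM/MEM
#3 head=3: st;xor i3+i4 pair
#4 head=5: xor i5 RAW r4
#5 head=6: sll;mulh i6+i7 pair
#6 head=8: mul i8 no-port MUL/MEM
#7 head=9: ld i9 RAW r1
#8 head=10: add i10 RAW r2
#9 head=11: st;and i11+i12 pair

PAIRS = 3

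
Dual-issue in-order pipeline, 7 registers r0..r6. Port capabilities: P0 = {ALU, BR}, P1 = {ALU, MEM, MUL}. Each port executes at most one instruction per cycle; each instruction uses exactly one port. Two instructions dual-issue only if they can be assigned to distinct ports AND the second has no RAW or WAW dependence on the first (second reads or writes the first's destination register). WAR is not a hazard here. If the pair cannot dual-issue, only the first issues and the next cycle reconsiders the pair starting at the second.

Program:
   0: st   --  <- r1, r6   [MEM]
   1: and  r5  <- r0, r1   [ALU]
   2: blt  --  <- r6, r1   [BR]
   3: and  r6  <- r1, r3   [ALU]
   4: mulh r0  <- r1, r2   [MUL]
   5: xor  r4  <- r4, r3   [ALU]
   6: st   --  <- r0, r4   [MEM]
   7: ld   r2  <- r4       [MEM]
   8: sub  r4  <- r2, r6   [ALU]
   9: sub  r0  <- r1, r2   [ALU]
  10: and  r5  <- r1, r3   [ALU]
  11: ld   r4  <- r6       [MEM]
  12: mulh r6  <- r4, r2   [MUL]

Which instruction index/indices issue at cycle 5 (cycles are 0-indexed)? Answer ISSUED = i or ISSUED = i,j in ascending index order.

ISSUED = 8,9

[0] i0/i1  st.MEM+and.ALU  -- dual
[1] i2/i3  blt.BR+and.ALU  -- dual
[2] i4/i5  mulh.MUL+xor.ALU  -- dual
[3] i6  st.MEM  -- no-port MEM/MEM
[4] i7  ld.MEM  -- RAW r2
[5] i8/i9  sub.ALU+sub.ALU  -- dual
[6] i10/i11  and.ALU+ld.MEM  -- dual
[7] i12  mulh.MUL  -- tail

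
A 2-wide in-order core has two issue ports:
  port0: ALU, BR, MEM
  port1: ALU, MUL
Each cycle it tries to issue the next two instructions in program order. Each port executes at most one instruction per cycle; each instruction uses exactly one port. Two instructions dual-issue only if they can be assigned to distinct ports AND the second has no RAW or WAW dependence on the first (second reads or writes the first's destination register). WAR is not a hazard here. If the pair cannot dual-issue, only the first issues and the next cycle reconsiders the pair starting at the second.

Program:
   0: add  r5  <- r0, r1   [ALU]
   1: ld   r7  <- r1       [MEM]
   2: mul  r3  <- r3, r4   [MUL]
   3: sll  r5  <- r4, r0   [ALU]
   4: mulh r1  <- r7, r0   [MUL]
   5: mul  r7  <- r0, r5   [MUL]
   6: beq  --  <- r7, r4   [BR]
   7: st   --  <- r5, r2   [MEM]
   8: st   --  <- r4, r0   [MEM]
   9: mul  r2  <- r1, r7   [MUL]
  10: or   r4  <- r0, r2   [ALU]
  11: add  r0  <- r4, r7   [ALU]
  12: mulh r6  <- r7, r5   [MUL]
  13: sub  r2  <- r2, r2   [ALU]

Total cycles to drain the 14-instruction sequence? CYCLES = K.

CYCLES = 10

c0: i0,i1 add;ld  dual
c1: i2,i3 mul;sll  dual
c2: i4 mulh  no-port MUL/MUL
c3: i5 mul  RAW r7
c4: i6 beq  no-port BR/MEM
c5: i7 st  no-port MEM/MEM
c6: i8,i9 st;mul  dual
c7: i10 or  RAW r4
c8: i11,i12 add;mulh  dual
c9: i13 sub  tail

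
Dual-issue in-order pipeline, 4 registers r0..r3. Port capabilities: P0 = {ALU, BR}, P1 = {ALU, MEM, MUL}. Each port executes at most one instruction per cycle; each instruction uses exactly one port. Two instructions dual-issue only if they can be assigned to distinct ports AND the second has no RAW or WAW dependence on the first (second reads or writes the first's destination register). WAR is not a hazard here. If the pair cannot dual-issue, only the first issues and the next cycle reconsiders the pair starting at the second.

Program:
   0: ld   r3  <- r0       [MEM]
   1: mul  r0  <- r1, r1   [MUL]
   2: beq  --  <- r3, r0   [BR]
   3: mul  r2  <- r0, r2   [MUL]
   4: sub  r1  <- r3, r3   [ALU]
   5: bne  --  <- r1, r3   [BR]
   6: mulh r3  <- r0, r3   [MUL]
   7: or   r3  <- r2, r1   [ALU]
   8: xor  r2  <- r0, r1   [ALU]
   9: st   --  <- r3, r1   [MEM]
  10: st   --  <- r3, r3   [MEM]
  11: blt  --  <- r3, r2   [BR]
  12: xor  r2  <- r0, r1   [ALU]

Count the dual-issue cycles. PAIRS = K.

t=0 i0:ld.MEM ; no-port MEM/MUL
t=1 i1:mul.MUL ; RAW r0
t=2 i2&i3:beq.BR/mul.MUL ; 2-wide
t=3 i4:sub.ALU ; RAW r1
t=4 i5&i6:bne.BR/mulh.MUL ; 2-wide
t=5 i7&i8:or.ALU/xor.ALU ; 2-wide
t=6 i9:st.MEM ; no-port MEM/MEM
t=7 i10&i11:st.MEM/blt.BR ; 2-wide
t=8 i12:xor.ALU ; tail

PAIRS = 4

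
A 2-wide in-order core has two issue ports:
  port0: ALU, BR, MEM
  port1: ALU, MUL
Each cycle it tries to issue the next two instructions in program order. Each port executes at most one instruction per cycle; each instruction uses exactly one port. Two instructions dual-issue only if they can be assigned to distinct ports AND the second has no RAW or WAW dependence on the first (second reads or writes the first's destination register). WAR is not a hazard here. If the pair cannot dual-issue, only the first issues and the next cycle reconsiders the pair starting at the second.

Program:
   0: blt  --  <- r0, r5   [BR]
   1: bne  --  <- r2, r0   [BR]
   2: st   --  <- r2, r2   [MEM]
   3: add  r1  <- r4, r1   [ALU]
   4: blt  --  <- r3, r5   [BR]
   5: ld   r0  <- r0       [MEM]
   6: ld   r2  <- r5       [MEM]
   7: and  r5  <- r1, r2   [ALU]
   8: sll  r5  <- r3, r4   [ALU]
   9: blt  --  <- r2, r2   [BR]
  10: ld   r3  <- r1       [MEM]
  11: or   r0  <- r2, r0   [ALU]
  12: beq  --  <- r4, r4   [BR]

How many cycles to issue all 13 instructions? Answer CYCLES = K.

CYCLES = 10

c0: i0 blt.BR  no-port BR/BR
c1: i1 bne.BR  no-port BR/MEM
c2: i2/i3 st.MEM add.ALU  2-wide
c3: i4 blt.BR  no-port BR/MEM
c4: i5 ld.MEM  no-port MEM/MEM
c5: i6 ld.MEM  RAW r2
c6: i7 and.ALU  WAW r5
c7: i8/i9 sll.ALU blt.BR  2-wide
c8: i10/i11 ld.MEM or.ALU  2-wide
c9: i12 beq.BR  tail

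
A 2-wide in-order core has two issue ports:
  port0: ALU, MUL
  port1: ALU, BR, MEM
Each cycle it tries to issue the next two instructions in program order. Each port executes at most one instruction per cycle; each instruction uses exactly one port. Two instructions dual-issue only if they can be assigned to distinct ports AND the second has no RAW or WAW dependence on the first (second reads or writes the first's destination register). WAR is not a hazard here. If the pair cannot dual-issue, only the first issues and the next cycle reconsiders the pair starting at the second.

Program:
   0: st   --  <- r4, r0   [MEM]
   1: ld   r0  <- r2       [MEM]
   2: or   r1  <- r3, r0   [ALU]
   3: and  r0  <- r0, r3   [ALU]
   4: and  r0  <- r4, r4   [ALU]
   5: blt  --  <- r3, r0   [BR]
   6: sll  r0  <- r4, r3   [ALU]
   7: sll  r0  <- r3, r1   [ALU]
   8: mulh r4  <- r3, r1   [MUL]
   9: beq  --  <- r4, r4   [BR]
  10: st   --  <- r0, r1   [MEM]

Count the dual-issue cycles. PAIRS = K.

[0] i0  st  -- no-port MEM/MEM
[1] i1  ld  -- RAW r0
[2] i2+i3  or and  -- dual
[3] i4  and  -- RAW r0
[4] i5+i6  blt sll  -- dual
[5] i7+i8  sll mulh  -- dual
[6] i9  beq  -- no-port BR/MEM
[7] i10  st  -- tail

PAIRS = 3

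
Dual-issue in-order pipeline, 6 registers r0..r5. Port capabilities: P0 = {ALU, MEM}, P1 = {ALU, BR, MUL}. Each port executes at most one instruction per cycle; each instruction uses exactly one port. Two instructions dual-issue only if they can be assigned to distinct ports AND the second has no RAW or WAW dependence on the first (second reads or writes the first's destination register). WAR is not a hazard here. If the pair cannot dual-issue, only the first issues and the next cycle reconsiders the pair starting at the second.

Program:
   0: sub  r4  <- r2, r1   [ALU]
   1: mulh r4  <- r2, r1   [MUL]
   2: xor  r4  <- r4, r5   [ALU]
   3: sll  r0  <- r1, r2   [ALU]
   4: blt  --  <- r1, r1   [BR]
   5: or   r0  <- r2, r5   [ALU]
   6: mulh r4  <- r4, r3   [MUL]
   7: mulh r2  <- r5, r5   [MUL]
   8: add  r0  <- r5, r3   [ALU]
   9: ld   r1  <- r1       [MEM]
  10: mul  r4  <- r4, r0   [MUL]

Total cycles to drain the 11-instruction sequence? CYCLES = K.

CYCLES = 7

[0] i0  sub.ALU  -- WAW r4
[1] i1  mulh.MUL  -- RAW+WAW r4
[2] i2,i3  xor.ALU;sll.ALU  -- pair
[3] i4,i5  blt.BR;or.ALU  -- pair
[4] i6  mulh.MUL  -- no-port MUL/MUL
[5] i7,i8  mulh.MUL;add.ALU  -- pair
[6] i9,i10  ld.MEM;mul.MUL  -- pair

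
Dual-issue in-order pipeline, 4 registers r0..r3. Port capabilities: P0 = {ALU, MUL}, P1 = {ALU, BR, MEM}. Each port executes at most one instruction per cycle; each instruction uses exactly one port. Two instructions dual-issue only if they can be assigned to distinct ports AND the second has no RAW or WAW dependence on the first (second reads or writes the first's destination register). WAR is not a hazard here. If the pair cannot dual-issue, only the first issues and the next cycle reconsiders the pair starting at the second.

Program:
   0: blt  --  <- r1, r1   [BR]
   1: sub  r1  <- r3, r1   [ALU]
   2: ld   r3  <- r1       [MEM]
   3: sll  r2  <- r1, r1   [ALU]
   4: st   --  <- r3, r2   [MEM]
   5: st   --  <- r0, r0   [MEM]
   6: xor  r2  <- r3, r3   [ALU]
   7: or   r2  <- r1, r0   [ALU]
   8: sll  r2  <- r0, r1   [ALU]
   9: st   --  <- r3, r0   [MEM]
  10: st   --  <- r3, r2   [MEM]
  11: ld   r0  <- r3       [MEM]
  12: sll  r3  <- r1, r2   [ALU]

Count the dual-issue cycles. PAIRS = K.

[0] i0,i1  blt+sub  -- dual
[1] i2,i3  ld+sll  -- dual
[2] i4  st  -- no-port MEM/MEM
[3] i5,i6  st+xor  -- dual
[4] i7  or  -- WAW r2
[5] i8,i9  sll+st  -- dual
[6] i10  st  -- no-port MEM/MEM
[7] i11,i12  ld+sll  -- dual

PAIRS = 5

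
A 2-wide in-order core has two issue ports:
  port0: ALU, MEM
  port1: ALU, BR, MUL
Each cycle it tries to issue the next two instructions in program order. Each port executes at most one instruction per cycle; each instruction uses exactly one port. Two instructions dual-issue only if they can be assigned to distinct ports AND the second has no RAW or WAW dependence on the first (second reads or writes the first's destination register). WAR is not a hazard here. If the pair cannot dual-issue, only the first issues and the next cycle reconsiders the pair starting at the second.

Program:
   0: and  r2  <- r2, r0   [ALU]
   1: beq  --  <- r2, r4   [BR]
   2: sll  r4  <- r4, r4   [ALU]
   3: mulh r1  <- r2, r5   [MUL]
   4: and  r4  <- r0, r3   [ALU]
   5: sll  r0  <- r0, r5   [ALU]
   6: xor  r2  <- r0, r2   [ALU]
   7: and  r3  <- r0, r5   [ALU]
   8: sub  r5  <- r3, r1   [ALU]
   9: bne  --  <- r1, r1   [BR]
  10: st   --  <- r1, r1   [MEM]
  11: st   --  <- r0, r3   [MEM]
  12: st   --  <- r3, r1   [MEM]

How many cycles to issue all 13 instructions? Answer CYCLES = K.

CYCLES = 9

#0 head=0: and.ALU i0 RAW r2
#1 head=1: beq.BR sll.ALU i1,i2 dual
#2 head=3: mulh.MUL and.ALU i3,i4 dual
#3 head=5: sll.ALU i5 RAW r0
#4 head=6: xor.ALU and.ALU i6,i7 dual
#5 head=8: sub.ALU bne.BR i8,i9 dual
#6 head=10: st.MEM i10 no-port MEM/MEM
#7 head=11: st.MEM i11 no-port MEM/MEM
#8 head=12: st.MEM i12 tail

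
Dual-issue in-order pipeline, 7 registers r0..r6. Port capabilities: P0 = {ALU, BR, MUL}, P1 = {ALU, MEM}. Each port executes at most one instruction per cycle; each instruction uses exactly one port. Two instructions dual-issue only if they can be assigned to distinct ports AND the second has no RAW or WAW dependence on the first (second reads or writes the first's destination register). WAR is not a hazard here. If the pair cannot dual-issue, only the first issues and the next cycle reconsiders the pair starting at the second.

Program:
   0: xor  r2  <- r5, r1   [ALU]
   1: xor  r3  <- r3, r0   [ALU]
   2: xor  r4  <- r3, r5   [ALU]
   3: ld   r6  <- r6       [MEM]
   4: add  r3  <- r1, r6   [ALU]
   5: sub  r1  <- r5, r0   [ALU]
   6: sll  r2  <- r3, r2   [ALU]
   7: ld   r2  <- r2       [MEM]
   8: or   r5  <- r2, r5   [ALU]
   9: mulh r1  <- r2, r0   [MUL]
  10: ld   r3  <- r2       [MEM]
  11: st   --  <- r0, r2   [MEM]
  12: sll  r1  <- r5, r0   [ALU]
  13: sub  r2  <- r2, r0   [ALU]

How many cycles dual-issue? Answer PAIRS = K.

  cy0 -> i0/i1 (xor.ALU xor.ALU) 2-wide
  cy1 -> i2/i3 (xor.ALU ld.MEM) 2-wide
  cy2 -> i4/i5 (add.ALU sub.ALU) 2-wide
  cy3 -> i6 (sll.ALU) RAW+WAW r2
  cy4 -> i7 (ld.MEM) RAW r2
  cy5 -> i8/i9 (or.ALU mulh.MUL) 2-wide
  cy6 -> i10 (ld.MEM) no-port MEM/MEM
  cy7 -> i11/i12 (st.MEM sll.ALU) 2-wide
  cy8 -> i13 (sub.ALU) tail

PAIRS = 5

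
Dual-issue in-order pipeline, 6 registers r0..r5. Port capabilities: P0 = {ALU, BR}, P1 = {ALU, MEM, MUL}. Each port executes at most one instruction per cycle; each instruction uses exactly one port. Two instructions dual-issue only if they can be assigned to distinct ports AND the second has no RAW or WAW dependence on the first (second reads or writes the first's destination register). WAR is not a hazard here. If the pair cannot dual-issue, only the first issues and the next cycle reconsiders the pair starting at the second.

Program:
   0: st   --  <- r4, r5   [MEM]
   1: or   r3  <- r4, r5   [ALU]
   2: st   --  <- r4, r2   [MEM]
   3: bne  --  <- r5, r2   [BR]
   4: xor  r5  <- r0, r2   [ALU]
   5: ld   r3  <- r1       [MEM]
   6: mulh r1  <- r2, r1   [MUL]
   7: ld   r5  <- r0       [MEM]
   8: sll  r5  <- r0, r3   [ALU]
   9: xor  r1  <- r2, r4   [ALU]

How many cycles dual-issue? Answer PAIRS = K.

t=0 i0+i1:st;or ; pair
t=1 i2+i3:st;bne ; pair
t=2 i4+i5:xor;ld ; pair
t=3 i6:mulh ; no-port MUL/MEM
t=4 i7:ld ; WAW r5
t=5 i8+i9:sll;xor ; pair

PAIRS = 4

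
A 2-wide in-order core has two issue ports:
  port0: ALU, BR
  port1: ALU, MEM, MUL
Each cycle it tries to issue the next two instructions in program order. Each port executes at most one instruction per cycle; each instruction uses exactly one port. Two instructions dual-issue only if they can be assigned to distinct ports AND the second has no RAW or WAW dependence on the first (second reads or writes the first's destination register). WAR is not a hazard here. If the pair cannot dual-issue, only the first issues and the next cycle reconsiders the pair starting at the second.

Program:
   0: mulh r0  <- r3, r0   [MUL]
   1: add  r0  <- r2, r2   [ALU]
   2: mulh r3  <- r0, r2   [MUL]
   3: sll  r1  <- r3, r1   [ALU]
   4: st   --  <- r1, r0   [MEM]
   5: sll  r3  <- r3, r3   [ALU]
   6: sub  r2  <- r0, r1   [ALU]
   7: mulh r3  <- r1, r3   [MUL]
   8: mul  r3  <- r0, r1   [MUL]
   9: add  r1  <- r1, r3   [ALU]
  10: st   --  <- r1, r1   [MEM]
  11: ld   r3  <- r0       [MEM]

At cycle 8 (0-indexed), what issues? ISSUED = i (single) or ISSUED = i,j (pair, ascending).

ISSUED = 10

0. mulh.MUL @i0  | WAW r0
1. add.ALU @i1  | RAW r0
2. mulh.MUL @i2  | RAW r3
3. sll.ALU @i3  | RAW r1
4. st.MEM/sll.ALU @i4,i5  | pair
5. sub.ALU/mulh.MUL @i6,i7  | pair
6. mul.MUL @i8  | RAW r3
7. add.ALU @i9  | RAW r1
8. st.MEM @i10  | no-port MEM/MEM
9. ld.MEM @i11  | tail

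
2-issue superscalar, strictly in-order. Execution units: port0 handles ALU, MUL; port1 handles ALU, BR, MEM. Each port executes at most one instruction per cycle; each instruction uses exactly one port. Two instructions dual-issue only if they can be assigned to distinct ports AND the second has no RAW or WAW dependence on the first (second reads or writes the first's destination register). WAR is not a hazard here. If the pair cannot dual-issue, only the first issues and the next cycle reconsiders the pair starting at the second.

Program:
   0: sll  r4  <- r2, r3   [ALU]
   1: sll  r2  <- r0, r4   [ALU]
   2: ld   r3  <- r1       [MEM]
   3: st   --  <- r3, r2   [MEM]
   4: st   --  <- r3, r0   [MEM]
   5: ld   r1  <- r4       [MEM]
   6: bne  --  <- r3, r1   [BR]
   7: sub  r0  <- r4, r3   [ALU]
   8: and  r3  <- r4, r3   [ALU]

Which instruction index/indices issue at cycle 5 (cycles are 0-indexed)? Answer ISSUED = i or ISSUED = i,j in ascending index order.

t=0 i0:sll.ALU ; RAW r4
t=1 i1&i2:sll.ALU/ld.MEM ; dual
t=2 i3:st.MEM ; no-port MEM/MEM
t=3 i4:st.MEM ; no-port MEM/MEM
t=4 i5:ld.MEM ; no-port MEM/BR
t=5 i6&i7:bne.BR/sub.ALU ; dual
t=6 i8:and.ALU ; tail

ISSUED = 6,7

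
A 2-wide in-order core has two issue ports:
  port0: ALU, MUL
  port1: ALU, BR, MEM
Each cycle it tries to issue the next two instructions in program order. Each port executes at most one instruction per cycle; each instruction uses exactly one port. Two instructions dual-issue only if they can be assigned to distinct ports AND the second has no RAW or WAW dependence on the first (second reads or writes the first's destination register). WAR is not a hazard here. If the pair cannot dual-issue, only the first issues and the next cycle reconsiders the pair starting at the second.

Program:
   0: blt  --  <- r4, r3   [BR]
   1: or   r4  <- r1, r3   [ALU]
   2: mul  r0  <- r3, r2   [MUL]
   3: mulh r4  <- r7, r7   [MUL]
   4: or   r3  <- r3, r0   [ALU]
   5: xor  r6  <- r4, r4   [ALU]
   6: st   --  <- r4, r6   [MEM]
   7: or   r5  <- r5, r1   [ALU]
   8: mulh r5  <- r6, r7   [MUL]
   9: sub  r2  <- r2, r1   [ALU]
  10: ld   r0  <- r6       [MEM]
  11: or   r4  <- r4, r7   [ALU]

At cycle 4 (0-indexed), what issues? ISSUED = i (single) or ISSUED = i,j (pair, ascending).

#0 head=0: blt/or i0&i1 pair
#1 head=2: mul i2 no-port MUL/MUL
#2 head=3: mulh/or i3&i4 pair
#3 head=5: xor i5 RAW r6
#4 head=6: st/or i6&i7 pair
#5 head=8: mulh/sub i8&i9 pair
#6 head=10: ld/or i10&i11 pair

ISSUED = 6,7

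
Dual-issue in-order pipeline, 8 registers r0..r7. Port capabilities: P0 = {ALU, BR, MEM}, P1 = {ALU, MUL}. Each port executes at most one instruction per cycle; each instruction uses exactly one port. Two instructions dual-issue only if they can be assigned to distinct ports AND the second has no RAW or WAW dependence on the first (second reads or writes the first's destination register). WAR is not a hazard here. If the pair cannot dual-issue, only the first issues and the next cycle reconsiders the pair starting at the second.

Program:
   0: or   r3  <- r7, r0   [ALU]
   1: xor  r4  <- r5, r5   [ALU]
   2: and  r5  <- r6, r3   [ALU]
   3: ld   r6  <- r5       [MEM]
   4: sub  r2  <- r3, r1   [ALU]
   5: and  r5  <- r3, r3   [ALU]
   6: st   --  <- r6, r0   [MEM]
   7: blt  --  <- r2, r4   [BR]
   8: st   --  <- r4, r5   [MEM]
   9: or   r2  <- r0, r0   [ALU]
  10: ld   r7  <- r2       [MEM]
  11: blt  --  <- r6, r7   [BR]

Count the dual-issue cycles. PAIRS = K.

PAIRS = 4

[0] i0/i1  or;xor  -- dual
[1] i2  and  -- RAW r5
[2] i3/i4  ld;sub  -- dual
[3] i5/i6  and;st  -- dual
[4] i7  blt  -- no-port BR/MEM
[5] i8/i9  st;or  -- dual
[6] i10  ld  -- no-port MEM/BR
[7] i11  blt  -- tail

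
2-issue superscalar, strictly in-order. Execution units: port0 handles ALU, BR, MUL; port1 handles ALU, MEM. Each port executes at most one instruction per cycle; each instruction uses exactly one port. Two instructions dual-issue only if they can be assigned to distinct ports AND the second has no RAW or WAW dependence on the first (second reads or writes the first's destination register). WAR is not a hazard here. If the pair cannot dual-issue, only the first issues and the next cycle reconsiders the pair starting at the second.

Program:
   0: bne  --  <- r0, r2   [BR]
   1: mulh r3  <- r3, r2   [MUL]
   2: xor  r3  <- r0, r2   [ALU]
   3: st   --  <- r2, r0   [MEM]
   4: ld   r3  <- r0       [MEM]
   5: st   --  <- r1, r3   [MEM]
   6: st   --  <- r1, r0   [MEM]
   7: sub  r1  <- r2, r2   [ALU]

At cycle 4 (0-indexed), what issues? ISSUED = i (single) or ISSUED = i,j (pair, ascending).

0. bne.BR @i0  | no-port BR/MUL
1. mulh.MUL @i1  | WAW r3
2. xor.ALU+st.MEM @i2&i3  | pair
3. ld.MEM @i4  | no-port MEM/MEM
4. st.MEM @i5  | no-port MEM/MEM
5. st.MEM+sub.ALU @i6&i7  | pair

ISSUED = 5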